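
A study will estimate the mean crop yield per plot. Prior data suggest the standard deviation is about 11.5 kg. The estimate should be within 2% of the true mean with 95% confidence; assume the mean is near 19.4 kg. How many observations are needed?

For a mean, the margin of error is E = z·σ/√n, so n = (zσ/E)².
At 95% confidence, z = 1.960.
E = 2% of 19.4 = 0.388 kg.
n = (1.960 × 11.5 / 0.388)² = 3374.77
Round up: n = 3375.

n = 3375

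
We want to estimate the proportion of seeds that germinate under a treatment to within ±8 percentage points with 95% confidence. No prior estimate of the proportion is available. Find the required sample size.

For a proportion with margin E = 0.08 at 95% confidence, z = 1.960.
With no prior estimate, use p = 0.5, which maximizes p(1−p) at 0.25.
n = 0.25 × (z/E)² = 0.25 × (1.960/0.08)² = 150.06
Round up: n = 151.

151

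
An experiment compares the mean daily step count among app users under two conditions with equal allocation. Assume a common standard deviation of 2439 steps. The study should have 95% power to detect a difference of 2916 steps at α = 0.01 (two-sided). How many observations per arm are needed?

For two equal groups, n per group = 2·((z_{α/2} + z_β)·σ/δ)².
z_{α/2} = 2.576; z_β = 1.645 (power 95%).
n = 2 × (4.221 × 2439 / 2916)² = 2 × 12.46 = 24.92
Round up: n = 25 per group.

25 per group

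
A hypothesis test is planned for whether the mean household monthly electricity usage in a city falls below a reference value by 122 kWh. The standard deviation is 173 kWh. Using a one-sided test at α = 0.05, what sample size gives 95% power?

For a one-sample z-test, n = ((z_α + z_β)·σ/δ)².
z_α = 1.645 (one-sided α = 0.05); z_β = 1.645 (power 95% → β = 0.05).
n = (3.290 × 173 / 122)² = 21.77
Round up: n = 22.

n = 22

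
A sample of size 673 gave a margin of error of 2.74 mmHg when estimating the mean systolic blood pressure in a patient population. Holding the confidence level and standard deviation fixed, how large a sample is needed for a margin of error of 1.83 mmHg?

Margin of error scales as 1/√n, so n₂ = n₁·(E₁/E₂)².
n₂ = 673 × (2.74/1.83)² = 673 × 2.242 = 1508.87
Round up: n₂ = 1509.

n = 1509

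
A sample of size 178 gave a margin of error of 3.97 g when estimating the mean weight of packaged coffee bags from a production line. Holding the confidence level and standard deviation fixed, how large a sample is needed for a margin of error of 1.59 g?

Margin of error scales as 1/√n, so n₂ = n₁·(E₁/E₂)².
n₂ = 178 × (3.97/1.59)² = 178 × 6.234 = 1109.65
Round up: n₂ = 1110.

1110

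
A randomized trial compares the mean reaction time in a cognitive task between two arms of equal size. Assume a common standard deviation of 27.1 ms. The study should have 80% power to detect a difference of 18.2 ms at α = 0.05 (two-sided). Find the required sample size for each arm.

For two equal groups, n per group = 2·((z_{α/2} + z_β)·σ/δ)².
z_{α/2} = 1.960; z_β = 0.842 (power 80%).
n = 2 × (2.802 × 27.1 / 18.2)² = 2 × 17.41 = 34.82
Round up: n = 35 per group.

35 per group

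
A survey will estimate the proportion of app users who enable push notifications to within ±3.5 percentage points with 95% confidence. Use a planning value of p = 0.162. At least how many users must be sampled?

For a proportion with margin E = 0.035 at 95% confidence, z = 1.960.
n = p̂(1−p̂)(z/E)² = 0.162 × 0.838 × (1.960/0.035)² = 425.73
Round up: n = 426.

426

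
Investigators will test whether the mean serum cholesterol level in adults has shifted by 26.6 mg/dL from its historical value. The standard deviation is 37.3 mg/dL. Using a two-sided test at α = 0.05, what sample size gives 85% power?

For a one-sample z-test, n = ((z_{α/2} + z_β)·σ/δ)².
z_{α/2} = 1.960 (two-sided α = 0.05); z_β = 1.036 (power 85% → β = 0.15).
n = (2.996 × 37.3 / 26.6)² = 17.65
Round up: n = 18.

18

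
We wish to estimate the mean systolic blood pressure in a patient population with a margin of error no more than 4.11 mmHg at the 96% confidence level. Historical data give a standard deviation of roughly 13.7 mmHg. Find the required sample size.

47

For a mean, the margin of error is E = z·σ/√n, so n = (zσ/E)².
At 96% confidence, z = 2.054.
n = (2.054 × 13.7 / 4.11)² = 46.88
Round up: n = 47.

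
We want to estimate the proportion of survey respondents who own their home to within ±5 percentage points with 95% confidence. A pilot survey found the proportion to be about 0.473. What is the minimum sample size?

384

For a proportion with margin E = 0.05 at 95% confidence, z = 1.960.
n = p̂(1−p̂)(z/E)² = 0.473 × 0.527 × (1.960/0.05)² = 383.04
Round up: n = 384.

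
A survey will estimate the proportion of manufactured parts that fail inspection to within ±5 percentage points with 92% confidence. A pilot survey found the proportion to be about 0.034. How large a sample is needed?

41

For a proportion with margin E = 0.05 at 92% confidence, z = 1.751.
n = p̂(1−p̂)(z/E)² = 0.034 × 0.966 × (1.751/0.05)² = 40.28
Round up: n = 41.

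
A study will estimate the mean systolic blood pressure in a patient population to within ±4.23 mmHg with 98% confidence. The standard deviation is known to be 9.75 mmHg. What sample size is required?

For a mean, the margin of error is E = z·σ/√n, so n = (zσ/E)².
At 98% confidence, z = 2.326.
n = (2.326 × 9.75 / 4.23)² = 28.74
Round up: n = 29.

29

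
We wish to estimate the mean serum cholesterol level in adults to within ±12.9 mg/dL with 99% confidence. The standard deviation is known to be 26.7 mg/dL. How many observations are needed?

29

For a mean, the margin of error is E = z·σ/√n, so n = (zσ/E)².
At 99% confidence, z = 2.576.
n = (2.576 × 26.7 / 12.9)² = 28.43
Round up: n = 29.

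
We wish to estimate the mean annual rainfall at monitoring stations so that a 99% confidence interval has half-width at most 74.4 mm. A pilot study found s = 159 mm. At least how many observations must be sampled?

For a mean, the margin of error is E = z·σ/√n, so n = (zσ/E)².
At 99% confidence, z = 2.576.
n = (2.576 × 159 / 74.4)² = 30.31
Round up: n = 31.

31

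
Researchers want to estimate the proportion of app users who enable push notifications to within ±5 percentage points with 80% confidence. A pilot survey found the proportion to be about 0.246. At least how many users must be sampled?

For a proportion with margin E = 0.05 at 80% confidence, z = 1.282.
n = p̂(1−p̂)(z/E)² = 0.246 × 0.754 × (1.282/0.05)² = 121.94
Round up: n = 122.

122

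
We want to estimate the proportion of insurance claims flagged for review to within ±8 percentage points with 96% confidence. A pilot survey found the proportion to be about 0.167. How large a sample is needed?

For a proportion with margin E = 0.08 at 96% confidence, z = 2.054.
n = p̂(1−p̂)(z/E)² = 0.167 × 0.833 × (2.054/0.08)² = 91.70
Round up: n = 92.

92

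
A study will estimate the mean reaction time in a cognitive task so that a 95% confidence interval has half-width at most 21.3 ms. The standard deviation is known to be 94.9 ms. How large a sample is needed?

77

For a mean, the margin of error is E = z·σ/√n, so n = (zσ/E)².
At 95% confidence, z = 1.960.
n = (1.960 × 94.9 / 21.3)² = 76.26
Round up: n = 77.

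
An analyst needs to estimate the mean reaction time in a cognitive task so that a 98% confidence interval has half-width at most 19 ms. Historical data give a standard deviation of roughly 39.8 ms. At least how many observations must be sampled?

For a mean, the margin of error is E = z·σ/√n, so n = (zσ/E)².
At 98% confidence, z = 2.326.
n = (2.326 × 39.8 / 19)² = 23.74
Round up: n = 24.

24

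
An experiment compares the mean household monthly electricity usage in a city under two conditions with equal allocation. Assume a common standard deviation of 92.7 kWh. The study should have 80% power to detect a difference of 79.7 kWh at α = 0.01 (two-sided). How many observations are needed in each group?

32 per group

For two equal groups, n per group = 2·((z_{α/2} + z_β)·σ/δ)².
z_{α/2} = 2.576; z_β = 0.842 (power 80%).
n = 2 × (3.418 × 92.7 / 79.7)² = 2 × 15.80 = 31.60
Round up: n = 32 per group.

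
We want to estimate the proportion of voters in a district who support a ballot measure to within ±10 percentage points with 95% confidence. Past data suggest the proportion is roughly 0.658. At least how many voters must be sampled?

87

For a proportion with margin E = 0.1 at 95% confidence, z = 1.960.
n = p̂(1−p̂)(z/E)² = 0.658 × 0.342 × (1.960/0.1)² = 86.45
Round up: n = 87.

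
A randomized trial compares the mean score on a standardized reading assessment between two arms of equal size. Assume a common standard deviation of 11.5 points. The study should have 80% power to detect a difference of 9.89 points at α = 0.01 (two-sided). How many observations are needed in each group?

For two equal groups, n per group = 2·((z_{α/2} + z_β)·σ/δ)².
z_{α/2} = 2.576; z_β = 0.842 (power 80%).
n = 2 × (3.418 × 11.5 / 9.89)² = 2 × 15.80 = 31.60
Round up: n = 32 per group.

32 per group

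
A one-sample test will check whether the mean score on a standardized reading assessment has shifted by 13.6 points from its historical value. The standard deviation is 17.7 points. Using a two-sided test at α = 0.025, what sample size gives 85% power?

For a one-sample z-test, n = ((z_{α/2} + z_β)·σ/δ)².
z_{α/2} = 2.241 (two-sided α = 0.025); z_β = 1.036 (power 85% → β = 0.15).
n = (3.277 × 17.7 / 13.6)² = 18.19
Round up: n = 19.

n = 19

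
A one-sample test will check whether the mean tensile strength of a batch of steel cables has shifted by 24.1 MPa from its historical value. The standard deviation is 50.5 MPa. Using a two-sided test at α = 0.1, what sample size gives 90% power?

For a one-sample z-test, n = ((z_{α/2} + z_β)·σ/δ)².
z_{α/2} = 1.645 (two-sided α = 0.1); z_β = 1.282 (power 90% → β = 0.1).
n = (2.927 × 50.5 / 24.1)² = 37.62
Round up: n = 38.

38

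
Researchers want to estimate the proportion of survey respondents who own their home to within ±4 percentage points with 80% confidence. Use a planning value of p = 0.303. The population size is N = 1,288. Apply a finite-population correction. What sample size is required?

186

For a proportion with margin E = 0.04 at 80% confidence, z = 1.282.
n = p̂(1−p̂)(z/E)² = 0.303 × 0.697 × (1.282/0.04)² = 216.94 — call this n₀.
Finite-population correction with N = 1,288: n = n₀ / (1 + (n₀−1)/N) = 216.94 / 1.168 = 185.74
Round up: n = 186.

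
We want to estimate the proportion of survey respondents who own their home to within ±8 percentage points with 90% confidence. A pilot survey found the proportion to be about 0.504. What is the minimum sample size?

For a proportion with margin E = 0.08 at 90% confidence, z = 1.645.
n = p̂(1−p̂)(z/E)² = 0.504 × 0.496 × (1.645/0.08)² = 105.70
Round up: n = 106.

106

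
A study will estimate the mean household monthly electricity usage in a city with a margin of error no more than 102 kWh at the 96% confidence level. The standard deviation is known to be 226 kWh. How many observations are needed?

21

For a mean, the margin of error is E = z·σ/√n, so n = (zσ/E)².
At 96% confidence, z = 2.054.
n = (2.054 × 226 / 102)² = 20.71
Round up: n = 21.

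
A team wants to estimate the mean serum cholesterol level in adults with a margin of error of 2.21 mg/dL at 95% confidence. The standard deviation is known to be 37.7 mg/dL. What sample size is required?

1118

For a mean, the margin of error is E = z·σ/√n, so n = (zσ/E)².
At 95% confidence, z = 1.960.
n = (1.960 × 37.7 / 2.21)² = 1117.92
Round up: n = 1118.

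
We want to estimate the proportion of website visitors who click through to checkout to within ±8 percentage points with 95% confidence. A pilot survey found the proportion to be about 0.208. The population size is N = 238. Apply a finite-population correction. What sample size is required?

71

For a proportion with margin E = 0.08 at 95% confidence, z = 1.960.
n = p̂(1−p̂)(z/E)² = 0.208 × 0.792 × (1.960/0.08)² = 98.88 — call this n₀.
Finite-population correction with N = 238: n = n₀ / (1 + (n₀−1)/N) = 98.88 / 1.411 = 70.08
Round up: n = 71.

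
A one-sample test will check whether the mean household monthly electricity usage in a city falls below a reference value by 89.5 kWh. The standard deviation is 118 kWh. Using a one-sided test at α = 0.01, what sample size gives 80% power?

18

For a one-sample z-test, n = ((z_α + z_β)·σ/δ)².
z_α = 2.326 (one-sided α = 0.01); z_β = 0.842 (power 80% → β = 0.2).
n = (3.168 × 118 / 89.5)² = 17.45
Round up: n = 18.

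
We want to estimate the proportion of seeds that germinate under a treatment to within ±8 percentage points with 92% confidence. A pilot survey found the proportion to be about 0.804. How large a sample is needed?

For a proportion with margin E = 0.08 at 92% confidence, z = 1.751.
n = p̂(1−p̂)(z/E)² = 0.804 × 0.196 × (1.751/0.08)² = 75.49
Round up: n = 76.

n = 76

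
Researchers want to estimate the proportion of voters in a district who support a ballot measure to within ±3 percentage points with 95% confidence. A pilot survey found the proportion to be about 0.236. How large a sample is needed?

For a proportion with margin E = 0.03 at 95% confidence, z = 1.960.
n = p̂(1−p̂)(z/E)² = 0.236 × 0.764 × (1.960/0.03)² = 769.62
Round up: n = 770.

770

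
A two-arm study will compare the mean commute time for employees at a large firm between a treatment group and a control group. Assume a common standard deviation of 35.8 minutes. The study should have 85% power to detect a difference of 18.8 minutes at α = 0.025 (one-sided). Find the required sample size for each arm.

66 per group

For two equal groups, n per group = 2·((z_α + z_β)·σ/δ)².
z_α = 1.960; z_β = 1.036 (power 85%).
n = 2 × (2.996 × 35.8 / 18.8)² = 2 × 32.55 = 65.10
Round up: n = 66 per group.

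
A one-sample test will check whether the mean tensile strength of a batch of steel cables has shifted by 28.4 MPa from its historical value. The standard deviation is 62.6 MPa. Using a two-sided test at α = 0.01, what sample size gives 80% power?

For a one-sample z-test, n = ((z_{α/2} + z_β)·σ/δ)².
z_{α/2} = 2.576 (two-sided α = 0.01); z_β = 0.842 (power 80% → β = 0.2).
n = (3.418 × 62.6 / 28.4)² = 56.76
Round up: n = 57.

57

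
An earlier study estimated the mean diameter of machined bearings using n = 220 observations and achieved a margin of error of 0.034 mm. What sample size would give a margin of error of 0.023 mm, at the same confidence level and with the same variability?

481

Margin of error scales as 1/√n, so n₂ = n₁·(E₁/E₂)².
n₂ = 220 × (0.034/0.023)² = 220 × 2.185 = 480.70
Round up: n₂ = 481.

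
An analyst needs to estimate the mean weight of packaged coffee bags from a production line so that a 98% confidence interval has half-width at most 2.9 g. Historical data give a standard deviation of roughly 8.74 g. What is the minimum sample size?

For a mean, the margin of error is E = z·σ/√n, so n = (zσ/E)².
At 98% confidence, z = 2.326.
n = (2.326 × 8.74 / 2.9)² = 49.14
Round up: n = 50.

n = 50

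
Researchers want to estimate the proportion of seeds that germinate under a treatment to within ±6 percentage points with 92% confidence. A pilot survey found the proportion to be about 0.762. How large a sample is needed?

155

For a proportion with margin E = 0.06 at 92% confidence, z = 1.751.
n = p̂(1−p̂)(z/E)² = 0.762 × 0.238 × (1.751/0.06)² = 154.45
Round up: n = 155.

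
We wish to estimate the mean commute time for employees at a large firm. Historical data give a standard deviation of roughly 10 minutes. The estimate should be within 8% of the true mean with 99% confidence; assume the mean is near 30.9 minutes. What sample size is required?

For a mean, the margin of error is E = z·σ/√n, so n = (zσ/E)².
At 99% confidence, z = 2.576.
E = 8% of 30.9 = 2.472 minutes.
n = (2.576 × 10 / 2.472)² = 108.59
Round up: n = 109.

109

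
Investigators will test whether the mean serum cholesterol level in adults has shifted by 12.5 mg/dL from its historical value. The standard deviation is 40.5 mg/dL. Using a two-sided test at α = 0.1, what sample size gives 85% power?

For a one-sample z-test, n = ((z_{α/2} + z_β)·σ/δ)².
z_{α/2} = 1.645 (two-sided α = 0.1); z_β = 1.036 (power 85% → β = 0.15).
n = (2.681 × 40.5 / 12.5)² = 75.45
Round up: n = 76.

76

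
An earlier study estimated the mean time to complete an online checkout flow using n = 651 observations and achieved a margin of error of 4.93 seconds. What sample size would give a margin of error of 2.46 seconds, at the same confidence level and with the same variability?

2615

Margin of error scales as 1/√n, so n₂ = n₁·(E₁/E₂)².
n₂ = 651 × (4.93/2.46)² = 651 × 4.016 = 2614.42
Round up: n₂ = 2615.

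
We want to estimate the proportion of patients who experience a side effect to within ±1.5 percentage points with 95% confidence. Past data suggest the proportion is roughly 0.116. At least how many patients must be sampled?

For a proportion with margin E = 0.015 at 95% confidence, z = 1.960.
n = p̂(1−p̂)(z/E)² = 0.116 × 0.884 × (1.960/0.015)² = 1750.81
Round up: n = 1751.

1751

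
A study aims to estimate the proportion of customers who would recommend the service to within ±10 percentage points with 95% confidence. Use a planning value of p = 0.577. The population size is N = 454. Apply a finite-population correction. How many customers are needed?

For a proportion with margin E = 0.1 at 95% confidence, z = 1.960.
n = p̂(1−p̂)(z/E)² = 0.577 × 0.423 × (1.960/0.1)² = 93.76 — call this n₀.
Finite-population correction with N = 454: n = n₀ / (1 + (n₀−1)/N) = 93.76 / 1.204 = 77.87
Round up: n = 78.

78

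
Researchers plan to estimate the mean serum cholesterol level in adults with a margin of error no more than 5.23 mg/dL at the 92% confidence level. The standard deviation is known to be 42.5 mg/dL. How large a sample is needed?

For a mean, the margin of error is E = z·σ/√n, so n = (zσ/E)².
At 92% confidence, z = 1.751.
n = (1.751 × 42.5 / 5.23)² = 202.46
Round up: n = 203.

n = 203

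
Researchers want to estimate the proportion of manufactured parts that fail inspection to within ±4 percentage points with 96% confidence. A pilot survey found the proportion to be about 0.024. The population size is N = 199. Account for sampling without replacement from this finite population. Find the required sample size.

48

For a proportion with margin E = 0.04 at 96% confidence, z = 2.054.
n = p̂(1−p̂)(z/E)² = 0.024 × 0.976 × (2.054/0.04)² = 61.76 — call this n₀.
Finite-population correction with N = 199: n = n₀ / (1 + (n₀−1)/N) = 61.76 / 1.305 = 47.33
Round up: n = 48.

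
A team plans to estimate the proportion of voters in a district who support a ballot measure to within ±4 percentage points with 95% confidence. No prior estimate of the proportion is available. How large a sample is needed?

601

For a proportion with margin E = 0.04 at 95% confidence, z = 1.960.
With no prior estimate, use p = 0.5, which maximizes p(1−p) at 0.25.
n = 0.25 × (z/E)² = 0.25 × (1.960/0.04)² = 600.25
Round up: n = 601.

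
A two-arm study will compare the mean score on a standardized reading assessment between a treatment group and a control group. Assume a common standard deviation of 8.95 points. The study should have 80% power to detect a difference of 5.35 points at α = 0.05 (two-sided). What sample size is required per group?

For two equal groups, n per group = 2·((z_{α/2} + z_β)·σ/δ)².
z_{α/2} = 1.960; z_β = 0.842 (power 80%).
n = 2 × (2.802 × 8.95 / 5.35)² = 2 × 21.97 = 43.94
Round up: n = 44 per group.

44 per group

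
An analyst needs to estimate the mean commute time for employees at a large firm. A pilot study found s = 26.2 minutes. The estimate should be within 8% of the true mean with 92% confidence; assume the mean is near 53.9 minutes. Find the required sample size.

114

For a mean, the margin of error is E = z·σ/√n, so n = (zσ/E)².
At 92% confidence, z = 1.751.
E = 8% of 53.9 = 4.312 minutes.
n = (1.751 × 26.2 / 4.312)² = 113.19
Round up: n = 114.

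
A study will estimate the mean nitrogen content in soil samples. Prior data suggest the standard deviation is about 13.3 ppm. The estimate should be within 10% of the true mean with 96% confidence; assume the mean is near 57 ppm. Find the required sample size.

For a mean, the margin of error is E = z·σ/√n, so n = (zσ/E)².
At 96% confidence, z = 2.054.
E = 10% of 57 = 5.7 ppm.
n = (2.054 × 13.3 / 5.7)² = 22.97
Round up: n = 23.

n = 23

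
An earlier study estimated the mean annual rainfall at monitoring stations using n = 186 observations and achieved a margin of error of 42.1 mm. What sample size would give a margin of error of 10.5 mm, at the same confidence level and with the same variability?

n = 2991

Margin of error scales as 1/√n, so n₂ = n₁·(E₁/E₂)².
n₂ = 186 × (42.1/10.5)² = 186 × 16.08 = 2990.88
Round up: n₂ = 2991.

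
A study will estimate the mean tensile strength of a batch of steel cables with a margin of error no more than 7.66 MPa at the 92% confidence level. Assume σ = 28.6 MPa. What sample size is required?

For a mean, the margin of error is E = z·σ/√n, so n = (zσ/E)².
At 92% confidence, z = 1.751.
n = (1.751 × 28.6 / 7.66)² = 42.74
Round up: n = 43.

n = 43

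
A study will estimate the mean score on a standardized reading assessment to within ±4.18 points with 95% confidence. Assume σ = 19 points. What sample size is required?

80

For a mean, the margin of error is E = z·σ/√n, so n = (zσ/E)².
At 95% confidence, z = 1.960.
n = (1.960 × 19 / 4.18)² = 79.37
Round up: n = 80.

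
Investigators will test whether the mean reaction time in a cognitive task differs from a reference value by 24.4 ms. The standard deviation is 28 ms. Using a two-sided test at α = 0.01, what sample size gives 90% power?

For a one-sample z-test, n = ((z_{α/2} + z_β)·σ/δ)².
z_{α/2} = 2.576 (two-sided α = 0.01); z_β = 1.282 (power 90% → β = 0.1).
n = (3.858 × 28 / 24.4)² = 19.60
Round up: n = 20.

n = 20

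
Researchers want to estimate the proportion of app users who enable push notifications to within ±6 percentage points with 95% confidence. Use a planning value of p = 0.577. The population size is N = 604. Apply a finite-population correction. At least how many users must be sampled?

For a proportion with margin E = 0.06 at 95% confidence, z = 1.960.
n = p̂(1−p̂)(z/E)² = 0.577 × 0.423 × (1.960/0.06)² = 260.45 — call this n₀.
Finite-population correction with N = 604: n = n₀ / (1 + (n₀−1)/N) = 260.45 / 1.43 = 182.13
Round up: n = 183.

183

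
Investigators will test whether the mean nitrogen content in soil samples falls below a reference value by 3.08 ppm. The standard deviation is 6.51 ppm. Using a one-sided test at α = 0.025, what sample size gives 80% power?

n = 36

For a one-sample z-test, n = ((z_α + z_β)·σ/δ)².
z_α = 1.960 (one-sided α = 0.025); z_β = 0.842 (power 80% → β = 0.2).
n = (2.802 × 6.51 / 3.08)² = 35.07
Round up: n = 36.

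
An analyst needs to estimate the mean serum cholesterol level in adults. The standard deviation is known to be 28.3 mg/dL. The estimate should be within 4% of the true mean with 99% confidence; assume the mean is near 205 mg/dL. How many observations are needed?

For a mean, the margin of error is E = z·σ/√n, so n = (zσ/E)².
At 99% confidence, z = 2.576.
E = 4% of 205 = 8.2 mg/dL.
n = (2.576 × 28.3 / 8.2)² = 79.04
Round up: n = 80.

80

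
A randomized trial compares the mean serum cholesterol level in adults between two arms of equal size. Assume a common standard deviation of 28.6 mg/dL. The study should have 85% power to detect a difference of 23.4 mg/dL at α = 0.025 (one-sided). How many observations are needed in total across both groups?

54 total

For two equal groups, n per group = 2·((z_α + z_β)·σ/δ)².
z_α = 1.960; z_β = 1.036 (power 85%).
n = 2 × (2.996 × 28.6 / 23.4)² = 2 × 13.41 = 26.82
Round up: n = 27 per group.
Total across both groups: 2 × 27 = 54.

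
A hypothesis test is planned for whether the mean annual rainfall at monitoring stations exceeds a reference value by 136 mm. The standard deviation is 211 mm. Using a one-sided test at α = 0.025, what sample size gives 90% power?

For a one-sample z-test, n = ((z_α + z_β)·σ/δ)².
z_α = 1.960 (one-sided α = 0.025); z_β = 1.282 (power 90% → β = 0.1).
n = (3.242 × 211 / 136)² = 25.30
Round up: n = 26.

26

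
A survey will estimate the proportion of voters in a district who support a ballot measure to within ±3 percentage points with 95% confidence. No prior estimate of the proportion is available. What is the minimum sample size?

For a proportion with margin E = 0.03 at 95% confidence, z = 1.960.
With no prior estimate, use p = 0.5, which maximizes p(1−p) at 0.25.
n = 0.25 × (z/E)² = 0.25 × (1.960/0.03)² = 1067.11
Round up: n = 1068.

1068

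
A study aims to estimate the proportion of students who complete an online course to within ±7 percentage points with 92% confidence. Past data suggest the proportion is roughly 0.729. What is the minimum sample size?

124

For a proportion with margin E = 0.07 at 92% confidence, z = 1.751.
n = p̂(1−p̂)(z/E)² = 0.729 × 0.271 × (1.751/0.07)² = 123.62
Round up: n = 124.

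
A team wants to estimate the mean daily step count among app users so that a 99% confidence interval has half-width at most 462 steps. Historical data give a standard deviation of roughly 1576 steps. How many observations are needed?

78

For a mean, the margin of error is E = z·σ/√n, so n = (zσ/E)².
At 99% confidence, z = 2.576.
n = (2.576 × 1576 / 462)² = 77.22
Round up: n = 78.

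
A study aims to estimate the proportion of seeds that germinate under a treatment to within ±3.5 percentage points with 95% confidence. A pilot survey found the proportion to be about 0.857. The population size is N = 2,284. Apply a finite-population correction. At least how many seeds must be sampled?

For a proportion with margin E = 0.035 at 95% confidence, z = 1.960.
n = p̂(1−p̂)(z/E)² = 0.857 × 0.143 × (1.960/0.035)² = 384.32 — call this n₀.
Finite-population correction with N = 2,284: n = n₀ / (1 + (n₀−1)/N) = 384.32 / 1.168 = 329.04
Round up: n = 330.

n = 330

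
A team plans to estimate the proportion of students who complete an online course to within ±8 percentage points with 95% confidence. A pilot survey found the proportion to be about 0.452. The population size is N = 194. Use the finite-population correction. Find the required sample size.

For a proportion with margin E = 0.08 at 95% confidence, z = 1.960.
n = p̂(1−p̂)(z/E)² = 0.452 × 0.548 × (1.960/0.08)² = 148.68 — call this n₀.
Finite-population correction with N = 194: n = n₀ / (1 + (n₀−1)/N) = 148.68 / 1.761 = 84.43
Round up: n = 85.

85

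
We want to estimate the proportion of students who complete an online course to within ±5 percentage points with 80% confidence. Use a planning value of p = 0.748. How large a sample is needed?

n = 124

For a proportion with margin E = 0.05 at 80% confidence, z = 1.282.
n = p̂(1−p̂)(z/E)² = 0.748 × 0.252 × (1.282/0.05)² = 123.92
Round up: n = 124.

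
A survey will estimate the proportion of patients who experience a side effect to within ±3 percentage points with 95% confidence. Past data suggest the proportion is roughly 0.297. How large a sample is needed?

892

For a proportion with margin E = 0.03 at 95% confidence, z = 1.960.
n = p̂(1−p̂)(z/E)² = 0.297 × 0.703 × (1.960/0.03)² = 891.21
Round up: n = 892.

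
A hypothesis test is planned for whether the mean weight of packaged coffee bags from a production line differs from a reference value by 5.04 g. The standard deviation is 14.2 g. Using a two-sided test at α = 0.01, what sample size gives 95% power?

142

For a one-sample z-test, n = ((z_{α/2} + z_β)·σ/δ)².
z_{α/2} = 2.576 (two-sided α = 0.01); z_β = 1.645 (power 95% → β = 0.05).
n = (4.221 × 14.2 / 5.04)² = 141.43
Round up: n = 142.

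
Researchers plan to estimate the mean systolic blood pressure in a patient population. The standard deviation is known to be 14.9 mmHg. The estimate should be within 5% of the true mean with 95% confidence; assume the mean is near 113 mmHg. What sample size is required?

For a mean, the margin of error is E = z·σ/√n, so n = (zσ/E)².
At 95% confidence, z = 1.960.
E = 5% of 113 = 5.65 mmHg.
n = (1.960 × 14.9 / 5.65)² = 26.72
Round up: n = 27.

n = 27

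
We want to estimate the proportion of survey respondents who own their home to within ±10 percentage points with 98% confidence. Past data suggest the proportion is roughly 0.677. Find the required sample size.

n = 119

For a proportion with margin E = 0.1 at 98% confidence, z = 2.326.
n = p̂(1−p̂)(z/E)² = 0.677 × 0.323 × (2.326/0.1)² = 118.31
Round up: n = 119.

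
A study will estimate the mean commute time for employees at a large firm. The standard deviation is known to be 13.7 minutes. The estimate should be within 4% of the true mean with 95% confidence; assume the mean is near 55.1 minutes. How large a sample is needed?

n = 149

For a mean, the margin of error is E = z·σ/√n, so n = (zσ/E)².
At 95% confidence, z = 1.960.
E = 4% of 55.1 = 2.204 minutes.
n = (1.960 × 13.7 / 2.204)² = 148.43
Round up: n = 149.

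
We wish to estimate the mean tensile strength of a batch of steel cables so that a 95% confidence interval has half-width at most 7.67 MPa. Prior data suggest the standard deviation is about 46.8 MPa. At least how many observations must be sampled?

144

For a mean, the margin of error is E = z·σ/√n, so n = (zσ/E)².
At 95% confidence, z = 1.960.
n = (1.960 × 46.8 / 7.67)² = 143.03
Round up: n = 144.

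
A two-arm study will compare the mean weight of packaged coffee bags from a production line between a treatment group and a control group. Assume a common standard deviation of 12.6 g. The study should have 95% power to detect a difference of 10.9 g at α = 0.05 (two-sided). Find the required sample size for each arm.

35 per group

For two equal groups, n per group = 2·((z_{α/2} + z_β)·σ/δ)².
z_{α/2} = 1.960; z_β = 1.645 (power 95%).
n = 2 × (3.605 × 12.6 / 10.9)² = 2 × 17.37 = 34.74
Round up: n = 35 per group.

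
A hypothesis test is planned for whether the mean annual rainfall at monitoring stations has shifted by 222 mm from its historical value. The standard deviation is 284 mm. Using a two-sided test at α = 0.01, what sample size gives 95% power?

For a one-sample z-test, n = ((z_{α/2} + z_β)·σ/δ)².
z_{α/2} = 2.576 (two-sided α = 0.01); z_β = 1.645 (power 95% → β = 0.05).
n = (4.221 × 284 / 222)² = 29.16
Round up: n = 30.

30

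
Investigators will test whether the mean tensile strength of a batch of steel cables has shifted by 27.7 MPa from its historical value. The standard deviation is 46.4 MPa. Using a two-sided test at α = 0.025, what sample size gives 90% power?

For a one-sample z-test, n = ((z_{α/2} + z_β)·σ/δ)².
z_{α/2} = 2.241 (two-sided α = 0.025); z_β = 1.282 (power 90% → β = 0.1).
n = (3.523 × 46.4 / 27.7)² = 34.83
Round up: n = 35.

n = 35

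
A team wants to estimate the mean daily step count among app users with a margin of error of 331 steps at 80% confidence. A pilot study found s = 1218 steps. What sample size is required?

For a mean, the margin of error is E = z·σ/√n, so n = (zσ/E)².
At 80% confidence, z = 1.282.
n = (1.282 × 1218 / 331)² = 22.25
Round up: n = 23.

23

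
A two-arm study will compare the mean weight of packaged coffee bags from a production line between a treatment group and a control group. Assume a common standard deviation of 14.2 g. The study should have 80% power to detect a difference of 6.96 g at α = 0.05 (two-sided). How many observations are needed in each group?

66 per group

For two equal groups, n per group = 2·((z_{α/2} + z_β)·σ/δ)².
z_{α/2} = 1.960; z_β = 0.842 (power 80%).
n = 2 × (2.802 × 14.2 / 6.96)² = 2 × 32.68 = 65.36
Round up: n = 66 per group.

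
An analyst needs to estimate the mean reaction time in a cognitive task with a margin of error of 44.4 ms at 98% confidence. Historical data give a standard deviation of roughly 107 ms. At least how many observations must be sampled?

For a mean, the margin of error is E = z·σ/√n, so n = (zσ/E)².
At 98% confidence, z = 2.326.
n = (2.326 × 107 / 44.4)² = 31.42
Round up: n = 32.

32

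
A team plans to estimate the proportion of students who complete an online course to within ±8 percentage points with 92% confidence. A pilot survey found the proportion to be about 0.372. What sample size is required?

n = 112

For a proportion with margin E = 0.08 at 92% confidence, z = 1.751.
n = p̂(1−p̂)(z/E)² = 0.372 × 0.628 × (1.751/0.08)² = 111.92
Round up: n = 112.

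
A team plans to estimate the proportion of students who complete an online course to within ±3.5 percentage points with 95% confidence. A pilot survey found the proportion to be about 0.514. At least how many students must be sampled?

784

For a proportion with margin E = 0.035 at 95% confidence, z = 1.960.
n = p̂(1−p̂)(z/E)² = 0.514 × 0.486 × (1.960/0.035)² = 783.39
Round up: n = 784.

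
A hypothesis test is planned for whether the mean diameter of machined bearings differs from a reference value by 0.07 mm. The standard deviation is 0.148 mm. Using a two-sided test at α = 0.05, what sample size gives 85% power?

For a one-sample z-test, n = ((z_{α/2} + z_β)·σ/δ)².
z_{α/2} = 1.960 (two-sided α = 0.05); z_β = 1.036 (power 85% → β = 0.15).
n = (2.996 × 0.148 / 0.07)² = 40.12
Round up: n = 41.

n = 41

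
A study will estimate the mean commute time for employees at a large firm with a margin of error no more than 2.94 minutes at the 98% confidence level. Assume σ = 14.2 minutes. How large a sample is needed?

127

For a mean, the margin of error is E = z·σ/√n, so n = (zσ/E)².
At 98% confidence, z = 2.326.
n = (2.326 × 14.2 / 2.94)² = 126.21
Round up: n = 127.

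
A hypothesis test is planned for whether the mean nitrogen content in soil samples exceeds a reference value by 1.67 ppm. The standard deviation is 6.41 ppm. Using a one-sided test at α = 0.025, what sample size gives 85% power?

133

For a one-sample z-test, n = ((z_α + z_β)·σ/δ)².
z_α = 1.960 (one-sided α = 0.025); z_β = 1.036 (power 85% → β = 0.15).
n = (2.996 × 6.41 / 1.67)² = 132.24
Round up: n = 133.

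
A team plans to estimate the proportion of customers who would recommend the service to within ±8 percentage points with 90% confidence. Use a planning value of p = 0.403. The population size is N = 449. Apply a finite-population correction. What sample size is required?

For a proportion with margin E = 0.08 at 90% confidence, z = 1.645.
n = p̂(1−p̂)(z/E)² = 0.403 × 0.597 × (1.645/0.08)² = 101.73 — call this n₀.
Finite-population correction with N = 449: n = n₀ / (1 + (n₀−1)/N) = 101.73 / 1.224 = 83.11
Round up: n = 84.

84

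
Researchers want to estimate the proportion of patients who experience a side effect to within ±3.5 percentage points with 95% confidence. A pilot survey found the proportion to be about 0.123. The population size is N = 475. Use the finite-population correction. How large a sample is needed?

For a proportion with margin E = 0.035 at 95% confidence, z = 1.960.
n = p̂(1−p̂)(z/E)² = 0.123 × 0.877 × (1.960/0.035)² = 338.28 — call this n₀.
Finite-population correction with N = 475: n = n₀ / (1 + (n₀−1)/N) = 338.28 / 1.71 = 197.82
Round up: n = 198.

n = 198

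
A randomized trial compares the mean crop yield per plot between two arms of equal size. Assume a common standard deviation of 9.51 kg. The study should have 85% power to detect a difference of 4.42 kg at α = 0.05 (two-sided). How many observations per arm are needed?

For two equal groups, n per group = 2·((z_{α/2} + z_β)·σ/δ)².
z_{α/2} = 1.960; z_β = 1.036 (power 85%).
n = 2 × (2.996 × 9.51 / 4.42)² = 2 × 41.55 = 83.10
Round up: n = 84 per group.

84 per group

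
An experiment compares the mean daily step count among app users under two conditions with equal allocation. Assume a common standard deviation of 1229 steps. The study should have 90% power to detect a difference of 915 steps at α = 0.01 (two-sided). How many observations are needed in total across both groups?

108 total

For two equal groups, n per group = 2·((z_{α/2} + z_β)·σ/δ)².
z_{α/2} = 2.576; z_β = 1.282 (power 90%).
n = 2 × (3.858 × 1229 / 915)² = 2 × 26.85 = 53.70
Round up: n = 54 per group.
Total across both groups: 2 × 54 = 108.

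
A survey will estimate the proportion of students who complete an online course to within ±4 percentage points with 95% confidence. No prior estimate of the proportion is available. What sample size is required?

601

For a proportion with margin E = 0.04 at 95% confidence, z = 1.960.
With no prior estimate, use p = 0.5, which maximizes p(1−p) at 0.25.
n = 0.25 × (z/E)² = 0.25 × (1.960/0.04)² = 600.25
Round up: n = 601.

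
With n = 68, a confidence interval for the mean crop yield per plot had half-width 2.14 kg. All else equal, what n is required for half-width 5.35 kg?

Margin of error scales as 1/√n, so n₂ = n₁·(E₁/E₂)².
n₂ = 68 × (2.14/5.35)² = 68 × 0.16 = 10.88
Round up: n₂ = 11.

n = 11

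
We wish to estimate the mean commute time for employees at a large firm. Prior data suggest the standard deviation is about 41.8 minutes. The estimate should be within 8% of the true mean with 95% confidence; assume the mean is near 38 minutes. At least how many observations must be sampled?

For a mean, the margin of error is E = z·σ/√n, so n = (zσ/E)².
At 95% confidence, z = 1.960.
E = 8% of 38 = 3.04 minutes.
n = (1.960 × 41.8 / 3.04)² = 726.30
Round up: n = 727.

n = 727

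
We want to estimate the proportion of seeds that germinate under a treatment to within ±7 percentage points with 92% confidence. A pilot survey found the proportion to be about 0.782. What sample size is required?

For a proportion with margin E = 0.07 at 92% confidence, z = 1.751.
n = p̂(1−p̂)(z/E)² = 0.782 × 0.218 × (1.751/0.07)² = 106.67
Round up: n = 107.

107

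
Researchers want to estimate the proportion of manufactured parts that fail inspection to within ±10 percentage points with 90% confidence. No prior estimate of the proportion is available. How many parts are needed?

68

For a proportion with margin E = 0.1 at 90% confidence, z = 1.645.
With no prior estimate, use p = 0.5, which maximizes p(1−p) at 0.25.
n = 0.25 × (z/E)² = 0.25 × (1.645/0.1)² = 67.65
Round up: n = 68.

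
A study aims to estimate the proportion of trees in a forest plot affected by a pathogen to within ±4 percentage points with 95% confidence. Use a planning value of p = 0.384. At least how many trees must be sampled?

568

For a proportion with margin E = 0.04 at 95% confidence, z = 1.960.
n = p̂(1−p̂)(z/E)² = 0.384 × 0.616 × (1.960/0.04)² = 567.94
Round up: n = 568.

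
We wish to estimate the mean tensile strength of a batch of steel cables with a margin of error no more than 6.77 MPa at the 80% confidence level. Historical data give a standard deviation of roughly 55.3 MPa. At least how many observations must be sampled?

n = 110

For a mean, the margin of error is E = z·σ/√n, so n = (zσ/E)².
At 80% confidence, z = 1.282.
n = (1.282 × 55.3 / 6.77)² = 109.66
Round up: n = 110.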